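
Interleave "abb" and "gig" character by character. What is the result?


Interleaving "abb" and "gig":
  Position 0: 'a' from first, 'g' from second => "ag"
  Position 1: 'b' from first, 'i' from second => "bi"
  Position 2: 'b' from first, 'g' from second => "bg"
Result: agbibg

agbibg


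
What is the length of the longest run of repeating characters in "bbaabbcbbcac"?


Input: "bbaabbcbbcac"
Scanning for longest run:
  Position 1 ('b'): continues run of 'b', length=2
  Position 2 ('a'): new char, reset run to 1
  Position 3 ('a'): continues run of 'a', length=2
  Position 4 ('b'): new char, reset run to 1
  Position 5 ('b'): continues run of 'b', length=2
  Position 6 ('c'): new char, reset run to 1
  Position 7 ('b'): new char, reset run to 1
  Position 8 ('b'): continues run of 'b', length=2
  Position 9 ('c'): new char, reset run to 1
  Position 10 ('a'): new char, reset run to 1
  Position 11 ('c'): new char, reset run to 1
Longest run: 'b' with length 2

2


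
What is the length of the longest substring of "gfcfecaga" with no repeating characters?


Input: "gfcfecaga"
Sliding window (track last position of each char):
  Position 0 ('g'): window [0,0] length 1 -- new best
  Position 1 ('f'): window [0,1] length 2 -- new best
  Position 2 ('c'): window [0,2] length 3 -- new best
  Position 3 ('f'): repeat (last at 1), move window start to 2
  Position 3 ('f'): window [2,3] length 2
  Position 4 ('e'): window [2,4] length 3
  Position 5 ('c'): repeat (last at 2), move window start to 3
  Position 5 ('c'): window [3,5] length 3
  Position 6 ('a'): window [3,6] length 4 -- new best
  Position 7 ('g'): window [3,7] length 5 -- new best
  Position 8 ('a'): repeat (last at 6), move window start to 7
  Position 8 ('a'): window [7,8] length 2
Longest substring with no repeats: "fecag" with length 5

5


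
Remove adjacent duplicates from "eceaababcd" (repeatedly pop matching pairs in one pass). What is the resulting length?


Input: eceaababcd
Stack-based adjacent duplicate removal:
  Read 'e': push. Stack: e
  Read 'c': push. Stack: ec
  Read 'e': push. Stack: ece
  Read 'a': push. Stack: ecea
  Read 'a': matches stack top 'a' => pop. Stack: ece
  Read 'b': push. Stack: eceb
  Read 'a': push. Stack: eceba
  Read 'b': push. Stack: ecebab
  Read 'c': push. Stack: ecebabc
  Read 'd': push. Stack: ecebabcd
Final stack: "ecebabcd" (length 8)

8


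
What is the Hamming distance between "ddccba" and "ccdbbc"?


Comparing "ddccba" and "ccdbbc" position by position:
  Position 0: 'd' vs 'c' => differ
  Position 1: 'd' vs 'c' => differ
  Position 2: 'c' vs 'd' => differ
  Position 3: 'c' vs 'b' => differ
  Position 4: 'b' vs 'b' => same
  Position 5: 'a' vs 'c' => differ
Total differences (Hamming distance): 5

5


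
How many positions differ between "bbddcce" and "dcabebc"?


Comparing "bbddcce" and "dcabebc" position by position:
  Position 0: 'b' vs 'd' => DIFFER
  Position 1: 'b' vs 'c' => DIFFER
  Position 2: 'd' vs 'a' => DIFFER
  Position 3: 'd' vs 'b' => DIFFER
  Position 4: 'c' vs 'e' => DIFFER
  Position 5: 'c' vs 'b' => DIFFER
  Position 6: 'e' vs 'c' => DIFFER
Positions that differ: 7

7


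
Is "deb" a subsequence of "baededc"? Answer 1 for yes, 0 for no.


Check if "deb" is a subsequence of "baededc"
Greedy scan:
  Position 0 ('b'): no match needed
  Position 1 ('a'): no match needed
  Position 2 ('e'): no match needed
  Position 3 ('d'): matches sub[0] = 'd'
  Position 4 ('e'): matches sub[1] = 'e'
  Position 5 ('d'): no match needed
  Position 6 ('c'): no match needed
Only matched 2/3 characters => not a subsequence

0


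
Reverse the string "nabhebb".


Input: nabhebb
Reading characters right to left:
  Position 6: 'b'
  Position 5: 'b'
  Position 4: 'e'
  Position 3: 'h'
  Position 2: 'b'
  Position 1: 'a'
  Position 0: 'n'
Reversed: bbehban

bbehban


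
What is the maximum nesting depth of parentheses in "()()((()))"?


Input: "()()((()))"
Tracking depth:
  Position 0 '(': depth becomes 1
  Position 1 ')': depth becomes 0
  Position 2 '(': depth becomes 1
  Position 3 ')': depth becomes 0
  Position 4 '(': depth becomes 1
  Position 5 '(': depth becomes 2
  Position 6 '(': depth becomes 3
  Position 7 ')': depth becomes 2
  Position 8 ')': depth becomes 1
  Position 9 ')': depth becomes 0
Maximum depth reached: 3

3


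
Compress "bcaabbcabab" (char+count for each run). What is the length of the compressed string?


Input: bcaabbcabab
Runs:
  'b' x 1 => "b1"
  'c' x 1 => "c1"
  'a' x 2 => "a2"
  'b' x 2 => "b2"
  'c' x 1 => "c1"
  'a' x 1 => "a1"
  'b' x 1 => "b1"
  'a' x 1 => "a1"
  'b' x 1 => "b1"
Compressed: "b1c1a2b2c1a1b1a1b1"
Compressed length: 18

18


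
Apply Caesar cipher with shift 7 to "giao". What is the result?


Caesar cipher: shift "giao" by 7
  'g' (pos 6) + 7 = pos 13 = 'n'
  'i' (pos 8) + 7 = pos 15 = 'p'
  'a' (pos 0) + 7 = pos 7 = 'h'
  'o' (pos 14) + 7 = pos 21 = 'v'
Result: nphv

nphv


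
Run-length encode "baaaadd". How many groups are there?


Input: baaaadd
Scanning for consecutive runs:
  Group 1: 'b' x 1 (positions 0-0)
  Group 2: 'a' x 4 (positions 1-4)
  Group 3: 'd' x 2 (positions 5-6)
Total groups: 3

3


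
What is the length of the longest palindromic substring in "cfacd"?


Input: "cfacd"
Checking substrings for palindromes:
  No multi-char palindromic substrings found
Longest palindromic substring: "c" with length 1

1


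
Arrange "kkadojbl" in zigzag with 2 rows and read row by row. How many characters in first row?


Zigzag "kkadojbl" into 2 rows:
Placing characters:
  'k' => row 0
  'k' => row 1
  'a' => row 0
  'd' => row 1
  'o' => row 0
  'j' => row 1
  'b' => row 0
  'l' => row 1
Rows:
  Row 0: "kaob"
  Row 1: "kdjl"
First row length: 4

4


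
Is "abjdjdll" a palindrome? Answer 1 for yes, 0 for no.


Input: abjdjdll
Reversed: lldjdjba
  Compare pos 0 ('a') with pos 7 ('l'): MISMATCH
  Compare pos 1 ('b') with pos 6 ('l'): MISMATCH
  Compare pos 2 ('j') with pos 5 ('d'): MISMATCH
  Compare pos 3 ('d') with pos 4 ('j'): MISMATCH
Result: not a palindrome

0


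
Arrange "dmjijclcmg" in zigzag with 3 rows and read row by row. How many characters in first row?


Zigzag "dmjijclcmg" into 3 rows:
Placing characters:
  'd' => row 0
  'm' => row 1
  'j' => row 2
  'i' => row 1
  'j' => row 0
  'c' => row 1
  'l' => row 2
  'c' => row 1
  'm' => row 0
  'g' => row 1
Rows:
  Row 0: "djm"
  Row 1: "miccg"
  Row 2: "jl"
First row length: 3

3


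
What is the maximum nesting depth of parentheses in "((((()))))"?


Input: "((((()))))"
Tracking depth:
  Position 0 '(': depth becomes 1
  Position 1 '(': depth becomes 2
  Position 2 '(': depth becomes 3
  Position 3 '(': depth becomes 4
  Position 4 '(': depth becomes 5
  Position 5 ')': depth becomes 4
  Position 6 ')': depth becomes 3
  Position 7 ')': depth becomes 2
  Position 8 ')': depth becomes 1
  Position 9 ')': depth becomes 0
Maximum depth reached: 5

5


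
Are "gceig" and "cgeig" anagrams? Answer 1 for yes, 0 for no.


Strings: "gceig", "cgeig"
Sorted first:  ceggi
Sorted second: ceggi
Sorted forms match => anagrams

1


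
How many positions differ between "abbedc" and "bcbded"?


Comparing "abbedc" and "bcbded" position by position:
  Position 0: 'a' vs 'b' => DIFFER
  Position 1: 'b' vs 'c' => DIFFER
  Position 2: 'b' vs 'b' => same
  Position 3: 'e' vs 'd' => DIFFER
  Position 4: 'd' vs 'e' => DIFFER
  Position 5: 'c' vs 'd' => DIFFER
Positions that differ: 5

5


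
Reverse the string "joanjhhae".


Input: joanjhhae
Reading characters right to left:
  Position 8: 'e'
  Position 7: 'a'
  Position 6: 'h'
  Position 5: 'h'
  Position 4: 'j'
  Position 3: 'n'
  Position 2: 'a'
  Position 1: 'o'
  Position 0: 'j'
Reversed: eahhjnaoj

eahhjnaoj


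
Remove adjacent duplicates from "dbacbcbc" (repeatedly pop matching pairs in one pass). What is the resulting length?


Input: dbacbcbc
Stack-based adjacent duplicate removal:
  Read 'd': push. Stack: d
  Read 'b': push. Stack: db
  Read 'a': push. Stack: dba
  Read 'c': push. Stack: dbac
  Read 'b': push. Stack: dbacb
  Read 'c': push. Stack: dbacbc
  Read 'b': push. Stack: dbacbcb
  Read 'c': push. Stack: dbacbcbc
Final stack: "dbacbcbc" (length 8)

8


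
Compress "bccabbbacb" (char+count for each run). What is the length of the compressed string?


Input: bccabbbacb
Runs:
  'b' x 1 => "b1"
  'c' x 2 => "c2"
  'a' x 1 => "a1"
  'b' x 3 => "b3"
  'a' x 1 => "a1"
  'c' x 1 => "c1"
  'b' x 1 => "b1"
Compressed: "b1c2a1b3a1c1b1"
Compressed length: 14

14


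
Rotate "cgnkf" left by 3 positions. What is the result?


Input: "cgnkf", rotate left by 3
First 3 characters: "cgn"
Remaining characters: "kf"
Concatenate remaining + first: "kf" + "cgn" = "kfcgn"

kfcgn


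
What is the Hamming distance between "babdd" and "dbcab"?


Comparing "babdd" and "dbcab" position by position:
  Position 0: 'b' vs 'd' => differ
  Position 1: 'a' vs 'b' => differ
  Position 2: 'b' vs 'c' => differ
  Position 3: 'd' vs 'a' => differ
  Position 4: 'd' vs 'b' => differ
Total differences (Hamming distance): 5

5


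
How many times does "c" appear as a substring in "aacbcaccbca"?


Searching for "c" in "aacbcaccbca"
Scanning each position:
  Position 0: "a" => no
  Position 1: "a" => no
  Position 2: "c" => MATCH
  Position 3: "b" => no
  Position 4: "c" => MATCH
  Position 5: "a" => no
  Position 6: "c" => MATCH
  Position 7: "c" => MATCH
  Position 8: "b" => no
  Position 9: "c" => MATCH
  Position 10: "a" => no
Total occurrences: 5

5


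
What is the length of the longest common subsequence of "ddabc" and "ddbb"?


LCS of "ddabc" and "ddbb"
DP table:
           d    d    b    b
      0    0    0    0    0
  d   0    1    1    1    1
  d   0    1    2    2    2
  a   0    1    2    2    2
  b   0    1    2    3    3
  c   0    1    2    3    3
LCS length = dp[5][4] = 3

3


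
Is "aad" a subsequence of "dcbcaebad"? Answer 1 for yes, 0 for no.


Check if "aad" is a subsequence of "dcbcaebad"
Greedy scan:
  Position 0 ('d'): no match needed
  Position 1 ('c'): no match needed
  Position 2 ('b'): no match needed
  Position 3 ('c'): no match needed
  Position 4 ('a'): matches sub[0] = 'a'
  Position 5 ('e'): no match needed
  Position 6 ('b'): no match needed
  Position 7 ('a'): matches sub[1] = 'a'
  Position 8 ('d'): matches sub[2] = 'd'
All 3 characters matched => is a subsequence

1


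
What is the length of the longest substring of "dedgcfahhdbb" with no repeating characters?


Input: "dedgcfahhdbb"
Sliding window (track last position of each char):
  Position 0 ('d'): window [0,0] length 1 -- new best
  Position 1 ('e'): window [0,1] length 2 -- new best
  Position 2 ('d'): repeat (last at 0), move window start to 1
  Position 2 ('d'): window [1,2] length 2
  Position 3 ('g'): window [1,3] length 3 -- new best
  Position 4 ('c'): window [1,4] length 4 -- new best
  Position 5 ('f'): window [1,5] length 5 -- new best
  Position 6 ('a'): window [1,6] length 6 -- new best
  Position 7 ('h'): window [1,7] length 7 -- new best
  Position 8 ('h'): repeat (last at 7), move window start to 8
  Position 8 ('h'): window [8,8] length 1
  Position 9 ('d'): window [8,9] length 2
  Position 10 ('b'): window [8,10] length 3
  Position 11 ('b'): repeat (last at 10), move window start to 11
  Position 11 ('b'): window [11,11] length 1
Longest substring with no repeats: "edgcfah" with length 7

7


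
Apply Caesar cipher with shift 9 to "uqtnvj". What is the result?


Caesar cipher: shift "uqtnvj" by 9
  'u' (pos 20) + 9 = pos 3 = 'd'
  'q' (pos 16) + 9 = pos 25 = 'z'
  't' (pos 19) + 9 = pos 2 = 'c'
  'n' (pos 13) + 9 = pos 22 = 'w'
  'v' (pos 21) + 9 = pos 4 = 'e'
  'j' (pos 9) + 9 = pos 18 = 's'
Result: dzcwes

dzcwes


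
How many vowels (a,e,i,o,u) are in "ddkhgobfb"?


Input: ddkhgobfb
Checking each character:
  'd' at position 0: consonant
  'd' at position 1: consonant
  'k' at position 2: consonant
  'h' at position 3: consonant
  'g' at position 4: consonant
  'o' at position 5: vowel (running total: 1)
  'b' at position 6: consonant
  'f' at position 7: consonant
  'b' at position 8: consonant
Total vowels: 1

1


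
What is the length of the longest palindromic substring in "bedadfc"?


Input: "bedadfc"
Checking substrings for palindromes:
  [2:5] "dad" (len 3) => palindrome
Longest palindromic substring: "dad" with length 3

3


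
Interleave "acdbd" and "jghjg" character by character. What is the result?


Interleaving "acdbd" and "jghjg":
  Position 0: 'a' from first, 'j' from second => "aj"
  Position 1: 'c' from first, 'g' from second => "cg"
  Position 2: 'd' from first, 'h' from second => "dh"
  Position 3: 'b' from first, 'j' from second => "bj"
  Position 4: 'd' from first, 'g' from second => "dg"
Result: ajcgdhbjdg

ajcgdhbjdg


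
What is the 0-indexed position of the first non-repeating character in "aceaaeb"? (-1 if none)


Input: aceaaeb
Character frequencies:
  'a': 3
  'b': 1
  'c': 1
  'e': 2
Scanning left to right for freq == 1:
  Position 0 ('a'): freq=3, skip
  Position 1 ('c'): unique! => answer = 1

1


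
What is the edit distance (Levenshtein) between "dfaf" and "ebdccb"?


Computing edit distance: "dfaf" -> "ebdccb"
DP table:
           e    b    d    c    c    b
      0    1    2    3    4    5    6
  d   1    1    2    2    3    4    5
  f   2    2    2    3    3    4    5
  a   3    3    3    3    4    4    5
  f   4    4    4    4    4    5    5
Edit distance = dp[4][6] = 5

5


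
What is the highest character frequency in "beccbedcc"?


Input: beccbedcc
Character counts:
  'b': 2
  'c': 4
  'd': 1
  'e': 2
Maximum frequency: 4

4


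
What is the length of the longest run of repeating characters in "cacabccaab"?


Input: "cacabccaab"
Scanning for longest run:
  Position 1 ('a'): new char, reset run to 1
  Position 2 ('c'): new char, reset run to 1
  Position 3 ('a'): new char, reset run to 1
  Position 4 ('b'): new char, reset run to 1
  Position 5 ('c'): new char, reset run to 1
  Position 6 ('c'): continues run of 'c', length=2
  Position 7 ('a'): new char, reset run to 1
  Position 8 ('a'): continues run of 'a', length=2
  Position 9 ('b'): new char, reset run to 1
Longest run: 'c' with length 2

2


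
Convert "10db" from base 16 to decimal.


Input: "10db" in base 16
Positional expansion:
  Digit '1' (value 1) x 16^3 = 4096
  Digit '0' (value 0) x 16^2 = 0
  Digit 'd' (value 13) x 16^1 = 208
  Digit 'b' (value 11) x 16^0 = 11
Sum = 4315

4315


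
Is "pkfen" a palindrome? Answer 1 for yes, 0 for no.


Input: pkfen
Reversed: nefkp
  Compare pos 0 ('p') with pos 4 ('n'): MISMATCH
  Compare pos 1 ('k') with pos 3 ('e'): MISMATCH
Result: not a palindrome

0


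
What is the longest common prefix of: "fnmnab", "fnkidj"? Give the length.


Words: fnmnab, fnkidj
  Position 0: all 'f' => match
  Position 1: all 'n' => match
  Position 2: ('m', 'k') => mismatch, stop
LCP = "fn" (length 2)

2


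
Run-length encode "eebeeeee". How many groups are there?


Input: eebeeeee
Scanning for consecutive runs:
  Group 1: 'e' x 2 (positions 0-1)
  Group 2: 'b' x 1 (positions 2-2)
  Group 3: 'e' x 5 (positions 3-7)
Total groups: 3

3


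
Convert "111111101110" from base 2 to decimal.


Input: "111111101110" in base 2
Positional expansion:
  Digit '1' (value 1) x 2^11 = 2048
  Digit '1' (value 1) x 2^10 = 1024
  Digit '1' (value 1) x 2^9 = 512
  Digit '1' (value 1) x 2^8 = 256
  Digit '1' (value 1) x 2^7 = 128
  Digit '1' (value 1) x 2^6 = 64
  Digit '1' (value 1) x 2^5 = 32
  Digit '0' (value 0) x 2^4 = 0
  Digit '1' (value 1) x 2^3 = 8
  Digit '1' (value 1) x 2^2 = 4
  Digit '1' (value 1) x 2^1 = 2
  Digit '0' (value 0) x 2^0 = 0
Sum = 4078

4078


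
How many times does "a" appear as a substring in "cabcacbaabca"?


Searching for "a" in "cabcacbaabca"
Scanning each position:
  Position 0: "c" => no
  Position 1: "a" => MATCH
  Position 2: "b" => no
  Position 3: "c" => no
  Position 4: "a" => MATCH
  Position 5: "c" => no
  Position 6: "b" => no
  Position 7: "a" => MATCH
  Position 8: "a" => MATCH
  Position 9: "b" => no
  Position 10: "c" => no
  Position 11: "a" => MATCH
Total occurrences: 5

5


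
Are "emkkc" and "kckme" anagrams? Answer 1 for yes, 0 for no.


Strings: "emkkc", "kckme"
Sorted first:  cekkm
Sorted second: cekkm
Sorted forms match => anagrams

1


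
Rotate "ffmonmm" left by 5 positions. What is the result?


Input: "ffmonmm", rotate left by 5
First 5 characters: "ffmon"
Remaining characters: "mm"
Concatenate remaining + first: "mm" + "ffmon" = "mmffmon"

mmffmon


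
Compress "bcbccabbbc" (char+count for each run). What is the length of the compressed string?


Input: bcbccabbbc
Runs:
  'b' x 1 => "b1"
  'c' x 1 => "c1"
  'b' x 1 => "b1"
  'c' x 2 => "c2"
  'a' x 1 => "a1"
  'b' x 3 => "b3"
  'c' x 1 => "c1"
Compressed: "b1c1b1c2a1b3c1"
Compressed length: 14

14


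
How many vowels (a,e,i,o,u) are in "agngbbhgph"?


Input: agngbbhgph
Checking each character:
  'a' at position 0: vowel (running total: 1)
  'g' at position 1: consonant
  'n' at position 2: consonant
  'g' at position 3: consonant
  'b' at position 4: consonant
  'b' at position 5: consonant
  'h' at position 6: consonant
  'g' at position 7: consonant
  'p' at position 8: consonant
  'h' at position 9: consonant
Total vowels: 1

1


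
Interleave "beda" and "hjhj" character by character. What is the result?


Interleaving "beda" and "hjhj":
  Position 0: 'b' from first, 'h' from second => "bh"
  Position 1: 'e' from first, 'j' from second => "ej"
  Position 2: 'd' from first, 'h' from second => "dh"
  Position 3: 'a' from first, 'j' from second => "aj"
Result: bhejdhaj

bhejdhaj


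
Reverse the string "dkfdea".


Input: dkfdea
Reading characters right to left:
  Position 5: 'a'
  Position 4: 'e'
  Position 3: 'd'
  Position 2: 'f'
  Position 1: 'k'
  Position 0: 'd'
Reversed: aedfkd

aedfkd


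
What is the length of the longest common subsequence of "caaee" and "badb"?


LCS of "caaee" and "badb"
DP table:
           b    a    d    b
      0    0    0    0    0
  c   0    0    0    0    0
  a   0    0    1    1    1
  a   0    0    1    1    1
  e   0    0    1    1    1
  e   0    0    1    1    1
LCS length = dp[5][4] = 1

1


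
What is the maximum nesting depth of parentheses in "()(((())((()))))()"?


Input: "()(((())((()))))()"
Tracking depth:
  Position 0 '(': depth becomes 1
  Position 1 ')': depth becomes 0
  Position 2 '(': depth becomes 1
  Position 3 '(': depth becomes 2
  Position 4 '(': depth becomes 3
  Position 5 '(': depth becomes 4
  Position 6 ')': depth becomes 3
  Position 7 ')': depth becomes 2
  Position 8 '(': depth becomes 3
  Position 9 '(': depth becomes 4
  Position 10 '(': depth becomes 5
  Position 11 ')': depth becomes 4
  Position 12 ')': depth becomes 3
  Position 13 ')': depth becomes 2
  Position 14 ')': depth becomes 1
  Position 15 ')': depth becomes 0
  Position 16 '(': depth becomes 1
  Position 17 ')': depth becomes 0
Maximum depth reached: 5

5


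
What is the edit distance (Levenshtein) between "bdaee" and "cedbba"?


Computing edit distance: "bdaee" -> "cedbba"
DP table:
           c    e    d    b    b    a
      0    1    2    3    4    5    6
  b   1    1    2    3    3    4    5
  d   2    2    2    2    3    4    5
  a   3    3    3    3    3    4    4
  e   4    4    3    4    4    4    5
  e   5    5    4    4    5    5    5
Edit distance = dp[5][6] = 5

5


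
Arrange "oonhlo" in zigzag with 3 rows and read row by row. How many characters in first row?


Zigzag "oonhlo" into 3 rows:
Placing characters:
  'o' => row 0
  'o' => row 1
  'n' => row 2
  'h' => row 1
  'l' => row 0
  'o' => row 1
Rows:
  Row 0: "ol"
  Row 1: "oho"
  Row 2: "n"
First row length: 2

2


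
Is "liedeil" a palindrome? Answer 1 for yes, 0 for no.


Input: liedeil
Reversed: liedeil
  Compare pos 0 ('l') with pos 6 ('l'): match
  Compare pos 1 ('i') with pos 5 ('i'): match
  Compare pos 2 ('e') with pos 4 ('e'): match
Result: palindrome

1


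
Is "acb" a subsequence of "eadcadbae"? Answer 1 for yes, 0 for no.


Check if "acb" is a subsequence of "eadcadbae"
Greedy scan:
  Position 0 ('e'): no match needed
  Position 1 ('a'): matches sub[0] = 'a'
  Position 2 ('d'): no match needed
  Position 3 ('c'): matches sub[1] = 'c'
  Position 4 ('a'): no match needed
  Position 5 ('d'): no match needed
  Position 6 ('b'): matches sub[2] = 'b'
  Position 7 ('a'): no match needed
  Position 8 ('e'): no match needed
All 3 characters matched => is a subsequence

1


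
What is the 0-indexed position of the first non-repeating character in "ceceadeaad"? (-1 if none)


Input: ceceadeaad
Character frequencies:
  'a': 3
  'c': 2
  'd': 2
  'e': 3
Scanning left to right for freq == 1:
  Position 0 ('c'): freq=2, skip
  Position 1 ('e'): freq=3, skip
  Position 2 ('c'): freq=2, skip
  Position 3 ('e'): freq=3, skip
  Position 4 ('a'): freq=3, skip
  Position 5 ('d'): freq=2, skip
  Position 6 ('e'): freq=3, skip
  Position 7 ('a'): freq=3, skip
  Position 8 ('a'): freq=3, skip
  Position 9 ('d'): freq=2, skip
  No unique character found => answer = -1

-1


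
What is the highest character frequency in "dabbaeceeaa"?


Input: dabbaeceeaa
Character counts:
  'a': 4
  'b': 2
  'c': 1
  'd': 1
  'e': 3
Maximum frequency: 4

4


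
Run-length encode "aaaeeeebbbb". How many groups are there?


Input: aaaeeeebbbb
Scanning for consecutive runs:
  Group 1: 'a' x 3 (positions 0-2)
  Group 2: 'e' x 4 (positions 3-6)
  Group 3: 'b' x 4 (positions 7-10)
Total groups: 3

3


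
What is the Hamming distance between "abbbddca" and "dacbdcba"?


Comparing "abbbddca" and "dacbdcba" position by position:
  Position 0: 'a' vs 'd' => differ
  Position 1: 'b' vs 'a' => differ
  Position 2: 'b' vs 'c' => differ
  Position 3: 'b' vs 'b' => same
  Position 4: 'd' vs 'd' => same
  Position 5: 'd' vs 'c' => differ
  Position 6: 'c' vs 'b' => differ
  Position 7: 'a' vs 'a' => same
Total differences (Hamming distance): 5

5


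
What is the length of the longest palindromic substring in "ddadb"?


Input: "ddadb"
Checking substrings for palindromes:
  [1:4] "dad" (len 3) => palindrome
  [0:2] "dd" (len 2) => palindrome
Longest palindromic substring: "dad" with length 3

3


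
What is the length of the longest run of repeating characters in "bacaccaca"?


Input: "bacaccaca"
Scanning for longest run:
  Position 1 ('a'): new char, reset run to 1
  Position 2 ('c'): new char, reset run to 1
  Position 3 ('a'): new char, reset run to 1
  Position 4 ('c'): new char, reset run to 1
  Position 5 ('c'): continues run of 'c', length=2
  Position 6 ('a'): new char, reset run to 1
  Position 7 ('c'): new char, reset run to 1
  Position 8 ('a'): new char, reset run to 1
Longest run: 'c' with length 2

2


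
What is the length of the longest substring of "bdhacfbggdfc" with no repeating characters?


Input: "bdhacfbggdfc"
Sliding window (track last position of each char):
  Position 0 ('b'): window [0,0] length 1 -- new best
  Position 1 ('d'): window [0,1] length 2 -- new best
  Position 2 ('h'): window [0,2] length 3 -- new best
  Position 3 ('a'): window [0,3] length 4 -- new best
  Position 4 ('c'): window [0,4] length 5 -- new best
  Position 5 ('f'): window [0,5] length 6 -- new best
  Position 6 ('b'): repeat (last at 0), move window start to 1
  Position 6 ('b'): window [1,6] length 6
  Position 7 ('g'): window [1,7] length 7 -- new best
  Position 8 ('g'): repeat (last at 7), move window start to 8
  Position 8 ('g'): window [8,8] length 1
  Position 9 ('d'): window [8,9] length 2
  Position 10 ('f'): window [8,10] length 3
  Position 11 ('c'): window [8,11] length 4
Longest substring with no repeats: "dhacfbg" with length 7

7


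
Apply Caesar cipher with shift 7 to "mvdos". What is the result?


Caesar cipher: shift "mvdos" by 7
  'm' (pos 12) + 7 = pos 19 = 't'
  'v' (pos 21) + 7 = pos 2 = 'c'
  'd' (pos 3) + 7 = pos 10 = 'k'
  'o' (pos 14) + 7 = pos 21 = 'v'
  's' (pos 18) + 7 = pos 25 = 'z'
Result: tckvz

tckvz


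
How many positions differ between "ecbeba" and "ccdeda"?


Comparing "ecbeba" and "ccdeda" position by position:
  Position 0: 'e' vs 'c' => DIFFER
  Position 1: 'c' vs 'c' => same
  Position 2: 'b' vs 'd' => DIFFER
  Position 3: 'e' vs 'e' => same
  Position 4: 'b' vs 'd' => DIFFER
  Position 5: 'a' vs 'a' => same
Positions that differ: 3

3


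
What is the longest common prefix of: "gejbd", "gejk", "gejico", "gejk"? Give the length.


Words: gejbd, gejk, gejico, gejk
  Position 0: all 'g' => match
  Position 1: all 'e' => match
  Position 2: all 'j' => match
  Position 3: ('b', 'k', 'i', 'k') => mismatch, stop
LCP = "gej" (length 3)

3


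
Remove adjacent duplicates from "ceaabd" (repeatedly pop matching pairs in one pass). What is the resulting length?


Input: ceaabd
Stack-based adjacent duplicate removal:
  Read 'c': push. Stack: c
  Read 'e': push. Stack: ce
  Read 'a': push. Stack: cea
  Read 'a': matches stack top 'a' => pop. Stack: ce
  Read 'b': push. Stack: ceb
  Read 'd': push. Stack: cebd
Final stack: "cebd" (length 4)

4


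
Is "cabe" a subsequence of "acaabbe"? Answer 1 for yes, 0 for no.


Check if "cabe" is a subsequence of "acaabbe"
Greedy scan:
  Position 0 ('a'): no match needed
  Position 1 ('c'): matches sub[0] = 'c'
  Position 2 ('a'): matches sub[1] = 'a'
  Position 3 ('a'): no match needed
  Position 4 ('b'): matches sub[2] = 'b'
  Position 5 ('b'): no match needed
  Position 6 ('e'): matches sub[3] = 'e'
All 4 characters matched => is a subsequence

1


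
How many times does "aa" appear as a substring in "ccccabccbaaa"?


Searching for "aa" in "ccccabccbaaa"
Scanning each position:
  Position 0: "cc" => no
  Position 1: "cc" => no
  Position 2: "cc" => no
  Position 3: "ca" => no
  Position 4: "ab" => no
  Position 5: "bc" => no
  Position 6: "cc" => no
  Position 7: "cb" => no
  Position 8: "ba" => no
  Position 9: "aa" => MATCH
  Position 10: "aa" => MATCH
Total occurrences: 2

2


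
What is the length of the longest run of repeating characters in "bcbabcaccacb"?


Input: "bcbabcaccacb"
Scanning for longest run:
  Position 1 ('c'): new char, reset run to 1
  Position 2 ('b'): new char, reset run to 1
  Position 3 ('a'): new char, reset run to 1
  Position 4 ('b'): new char, reset run to 1
  Position 5 ('c'): new char, reset run to 1
  Position 6 ('a'): new char, reset run to 1
  Position 7 ('c'): new char, reset run to 1
  Position 8 ('c'): continues run of 'c', length=2
  Position 9 ('a'): new char, reset run to 1
  Position 10 ('c'): new char, reset run to 1
  Position 11 ('b'): new char, reset run to 1
Longest run: 'c' with length 2

2


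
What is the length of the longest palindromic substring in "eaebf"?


Input: "eaebf"
Checking substrings for palindromes:
  [0:3] "eae" (len 3) => palindrome
Longest palindromic substring: "eae" with length 3

3


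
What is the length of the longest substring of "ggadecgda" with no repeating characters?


Input: "ggadecgda"
Sliding window (track last position of each char):
  Position 0 ('g'): window [0,0] length 1 -- new best
  Position 1 ('g'): repeat (last at 0), move window start to 1
  Position 1 ('g'): window [1,1] length 1
  Position 2 ('a'): window [1,2] length 2 -- new best
  Position 3 ('d'): window [1,3] length 3 -- new best
  Position 4 ('e'): window [1,4] length 4 -- new best
  Position 5 ('c'): window [1,5] length 5 -- new best
  Position 6 ('g'): repeat (last at 1), move window start to 2
  Position 6 ('g'): window [2,6] length 5
  Position 7 ('d'): repeat (last at 3), move window start to 4
  Position 7 ('d'): window [4,7] length 4
  Position 8 ('a'): window [4,8] length 5
Longest substring with no repeats: "gadec" with length 5

5


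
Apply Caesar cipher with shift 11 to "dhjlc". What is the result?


Caesar cipher: shift "dhjlc" by 11
  'd' (pos 3) + 11 = pos 14 = 'o'
  'h' (pos 7) + 11 = pos 18 = 's'
  'j' (pos 9) + 11 = pos 20 = 'u'
  'l' (pos 11) + 11 = pos 22 = 'w'
  'c' (pos 2) + 11 = pos 13 = 'n'
Result: osuwn

osuwn


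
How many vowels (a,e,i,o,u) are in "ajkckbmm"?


Input: ajkckbmm
Checking each character:
  'a' at position 0: vowel (running total: 1)
  'j' at position 1: consonant
  'k' at position 2: consonant
  'c' at position 3: consonant
  'k' at position 4: consonant
  'b' at position 5: consonant
  'm' at position 6: consonant
  'm' at position 7: consonant
Total vowels: 1

1


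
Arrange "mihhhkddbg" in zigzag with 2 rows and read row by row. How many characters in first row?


Zigzag "mihhhkddbg" into 2 rows:
Placing characters:
  'm' => row 0
  'i' => row 1
  'h' => row 0
  'h' => row 1
  'h' => row 0
  'k' => row 1
  'd' => row 0
  'd' => row 1
  'b' => row 0
  'g' => row 1
Rows:
  Row 0: "mhhdb"
  Row 1: "ihkdg"
First row length: 5

5


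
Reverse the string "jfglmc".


Input: jfglmc
Reading characters right to left:
  Position 5: 'c'
  Position 4: 'm'
  Position 3: 'l'
  Position 2: 'g'
  Position 1: 'f'
  Position 0: 'j'
Reversed: cmlgfj

cmlgfj


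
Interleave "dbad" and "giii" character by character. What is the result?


Interleaving "dbad" and "giii":
  Position 0: 'd' from first, 'g' from second => "dg"
  Position 1: 'b' from first, 'i' from second => "bi"
  Position 2: 'a' from first, 'i' from second => "ai"
  Position 3: 'd' from first, 'i' from second => "di"
Result: dgbiaidi

dgbiaidi


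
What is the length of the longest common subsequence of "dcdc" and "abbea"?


LCS of "dcdc" and "abbea"
DP table:
           a    b    b    e    a
      0    0    0    0    0    0
  d   0    0    0    0    0    0
  c   0    0    0    0    0    0
  d   0    0    0    0    0    0
  c   0    0    0    0    0    0
LCS length = dp[4][5] = 0

0


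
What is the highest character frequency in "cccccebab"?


Input: cccccebab
Character counts:
  'a': 1
  'b': 2
  'c': 5
  'e': 1
Maximum frequency: 5

5


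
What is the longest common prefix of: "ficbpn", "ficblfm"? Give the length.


Words: ficbpn, ficblfm
  Position 0: all 'f' => match
  Position 1: all 'i' => match
  Position 2: all 'c' => match
  Position 3: all 'b' => match
  Position 4: ('p', 'l') => mismatch, stop
LCP = "ficb" (length 4)

4


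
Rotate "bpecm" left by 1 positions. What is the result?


Input: "bpecm", rotate left by 1
First 1 characters: "b"
Remaining characters: "pecm"
Concatenate remaining + first: "pecm" + "b" = "pecmb"

pecmb


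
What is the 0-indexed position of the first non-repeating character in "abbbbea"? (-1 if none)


Input: abbbbea
Character frequencies:
  'a': 2
  'b': 4
  'e': 1
Scanning left to right for freq == 1:
  Position 0 ('a'): freq=2, skip
  Position 1 ('b'): freq=4, skip
  Position 2 ('b'): freq=4, skip
  Position 3 ('b'): freq=4, skip
  Position 4 ('b'): freq=4, skip
  Position 5 ('e'): unique! => answer = 5

5


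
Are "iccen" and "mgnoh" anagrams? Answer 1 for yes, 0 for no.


Strings: "iccen", "mgnoh"
Sorted first:  ccein
Sorted second: ghmno
Differ at position 0: 'c' vs 'g' => not anagrams

0


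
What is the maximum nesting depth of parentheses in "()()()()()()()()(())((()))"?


Input: "()()()()()()()()(())((()))"
Tracking depth:
  Position 0 '(': depth becomes 1
  Position 1 ')': depth becomes 0
  Position 2 '(': depth becomes 1
  Position 3 ')': depth becomes 0
  Position 4 '(': depth becomes 1
  Position 5 ')': depth becomes 0
  Position 6 '(': depth becomes 1
  Position 7 ')': depth becomes 0
  Position 8 '(': depth becomes 1
  Position 9 ')': depth becomes 0
  Position 10 '(': depth becomes 1
  Position 11 ')': depth becomes 0
  Position 12 '(': depth becomes 1
  Position 13 ')': depth becomes 0
  Position 14 '(': depth becomes 1
  Position 15 ')': depth becomes 0
  Position 16 '(': depth becomes 1
  Position 17 '(': depth becomes 2
  Position 18 ')': depth becomes 1
  Position 19 ')': depth becomes 0
  Position 20 '(': depth becomes 1
  Position 21 '(': depth becomes 2
  Position 22 '(': depth becomes 3
  Position 23 ')': depth becomes 2
  Position 24 ')': depth becomes 1
  Position 25 ')': depth becomes 0
Maximum depth reached: 3

3


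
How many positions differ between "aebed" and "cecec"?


Comparing "aebed" and "cecec" position by position:
  Position 0: 'a' vs 'c' => DIFFER
  Position 1: 'e' vs 'e' => same
  Position 2: 'b' vs 'c' => DIFFER
  Position 3: 'e' vs 'e' => same
  Position 4: 'd' vs 'c' => DIFFER
Positions that differ: 3

3


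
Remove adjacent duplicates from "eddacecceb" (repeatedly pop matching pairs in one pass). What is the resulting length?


Input: eddacecceb
Stack-based adjacent duplicate removal:
  Read 'e': push. Stack: e
  Read 'd': push. Stack: ed
  Read 'd': matches stack top 'd' => pop. Stack: e
  Read 'a': push. Stack: ea
  Read 'c': push. Stack: eac
  Read 'e': push. Stack: eace
  Read 'c': push. Stack: eacec
  Read 'c': matches stack top 'c' => pop. Stack: eace
  Read 'e': matches stack top 'e' => pop. Stack: eac
  Read 'b': push. Stack: eacb
Final stack: "eacb" (length 4)

4


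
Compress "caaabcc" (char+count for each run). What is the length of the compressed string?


Input: caaabcc
Runs:
  'c' x 1 => "c1"
  'a' x 3 => "a3"
  'b' x 1 => "b1"
  'c' x 2 => "c2"
Compressed: "c1a3b1c2"
Compressed length: 8

8


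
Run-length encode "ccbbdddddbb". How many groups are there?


Input: ccbbdddddbb
Scanning for consecutive runs:
  Group 1: 'c' x 2 (positions 0-1)
  Group 2: 'b' x 2 (positions 2-3)
  Group 3: 'd' x 5 (positions 4-8)
  Group 4: 'b' x 2 (positions 9-10)
Total groups: 4

4


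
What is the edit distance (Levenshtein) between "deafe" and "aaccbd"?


Computing edit distance: "deafe" -> "aaccbd"
DP table:
           a    a    c    c    b    d
      0    1    2    3    4    5    6
  d   1    1    2    3    4    5    5
  e   2    2    2    3    4    5    6
  a   3    2    2    3    4    5    6
  f   4    3    3    3    4    5    6
  e   5    4    4    4    4    5    6
Edit distance = dp[5][6] = 6

6


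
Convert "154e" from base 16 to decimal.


Input: "154e" in base 16
Positional expansion:
  Digit '1' (value 1) x 16^3 = 4096
  Digit '5' (value 5) x 16^2 = 1280
  Digit '4' (value 4) x 16^1 = 64
  Digit 'e' (value 14) x 16^0 = 14
Sum = 5454

5454


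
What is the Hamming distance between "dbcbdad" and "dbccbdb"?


Comparing "dbcbdad" and "dbccbdb" position by position:
  Position 0: 'd' vs 'd' => same
  Position 1: 'b' vs 'b' => same
  Position 2: 'c' vs 'c' => same
  Position 3: 'b' vs 'c' => differ
  Position 4: 'd' vs 'b' => differ
  Position 5: 'a' vs 'd' => differ
  Position 6: 'd' vs 'b' => differ
Total differences (Hamming distance): 4

4


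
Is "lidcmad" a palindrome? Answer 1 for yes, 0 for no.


Input: lidcmad
Reversed: damcdil
  Compare pos 0 ('l') with pos 6 ('d'): MISMATCH
  Compare pos 1 ('i') with pos 5 ('a'): MISMATCH
  Compare pos 2 ('d') with pos 4 ('m'): MISMATCH
Result: not a palindrome

0


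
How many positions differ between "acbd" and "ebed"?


Comparing "acbd" and "ebed" position by position:
  Position 0: 'a' vs 'e' => DIFFER
  Position 1: 'c' vs 'b' => DIFFER
  Position 2: 'b' vs 'e' => DIFFER
  Position 3: 'd' vs 'd' => same
Positions that differ: 3

3


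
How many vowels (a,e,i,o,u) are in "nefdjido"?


Input: nefdjido
Checking each character:
  'n' at position 0: consonant
  'e' at position 1: vowel (running total: 1)
  'f' at position 2: consonant
  'd' at position 3: consonant
  'j' at position 4: consonant
  'i' at position 5: vowel (running total: 2)
  'd' at position 6: consonant
  'o' at position 7: vowel (running total: 3)
Total vowels: 3

3


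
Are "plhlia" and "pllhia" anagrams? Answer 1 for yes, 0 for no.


Strings: "plhlia", "pllhia"
Sorted first:  ahillp
Sorted second: ahillp
Sorted forms match => anagrams

1


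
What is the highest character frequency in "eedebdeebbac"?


Input: eedebdeebbac
Character counts:
  'a': 1
  'b': 3
  'c': 1
  'd': 2
  'e': 5
Maximum frequency: 5

5


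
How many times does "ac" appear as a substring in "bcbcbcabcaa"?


Searching for "ac" in "bcbcbcabcaa"
Scanning each position:
  Position 0: "bc" => no
  Position 1: "cb" => no
  Position 2: "bc" => no
  Position 3: "cb" => no
  Position 4: "bc" => no
  Position 5: "ca" => no
  Position 6: "ab" => no
  Position 7: "bc" => no
  Position 8: "ca" => no
  Position 9: "aa" => no
Total occurrences: 0

0


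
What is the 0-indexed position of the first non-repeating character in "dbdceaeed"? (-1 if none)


Input: dbdceaeed
Character frequencies:
  'a': 1
  'b': 1
  'c': 1
  'd': 3
  'e': 3
Scanning left to right for freq == 1:
  Position 0 ('d'): freq=3, skip
  Position 1 ('b'): unique! => answer = 1

1


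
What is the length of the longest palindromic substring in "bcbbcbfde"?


Input: "bcbbcbfde"
Checking substrings for palindromes:
  [0:6] "bcbbcb" (len 6) => palindrome
  [1:5] "cbbc" (len 4) => palindrome
  [0:3] "bcb" (len 3) => palindrome
  [3:6] "bcb" (len 3) => palindrome
  [2:4] "bb" (len 2) => palindrome
Longest palindromic substring: "bcbbcb" with length 6

6


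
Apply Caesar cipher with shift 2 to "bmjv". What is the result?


Caesar cipher: shift "bmjv" by 2
  'b' (pos 1) + 2 = pos 3 = 'd'
  'm' (pos 12) + 2 = pos 14 = 'o'
  'j' (pos 9) + 2 = pos 11 = 'l'
  'v' (pos 21) + 2 = pos 23 = 'x'
Result: dolx

dolx


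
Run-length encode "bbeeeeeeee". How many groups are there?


Input: bbeeeeeeee
Scanning for consecutive runs:
  Group 1: 'b' x 2 (positions 0-1)
  Group 2: 'e' x 8 (positions 2-9)
Total groups: 2

2


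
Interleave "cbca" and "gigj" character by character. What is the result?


Interleaving "cbca" and "gigj":
  Position 0: 'c' from first, 'g' from second => "cg"
  Position 1: 'b' from first, 'i' from second => "bi"
  Position 2: 'c' from first, 'g' from second => "cg"
  Position 3: 'a' from first, 'j' from second => "aj"
Result: cgbicgaj

cgbicgaj


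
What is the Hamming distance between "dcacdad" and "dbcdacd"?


Comparing "dcacdad" and "dbcdacd" position by position:
  Position 0: 'd' vs 'd' => same
  Position 1: 'c' vs 'b' => differ
  Position 2: 'a' vs 'c' => differ
  Position 3: 'c' vs 'd' => differ
  Position 4: 'd' vs 'a' => differ
  Position 5: 'a' vs 'c' => differ
  Position 6: 'd' vs 'd' => same
Total differences (Hamming distance): 5

5


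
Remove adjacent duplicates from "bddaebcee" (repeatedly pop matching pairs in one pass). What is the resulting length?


Input: bddaebcee
Stack-based adjacent duplicate removal:
  Read 'b': push. Stack: b
  Read 'd': push. Stack: bd
  Read 'd': matches stack top 'd' => pop. Stack: b
  Read 'a': push. Stack: ba
  Read 'e': push. Stack: bae
  Read 'b': push. Stack: baeb
  Read 'c': push. Stack: baebc
  Read 'e': push. Stack: baebce
  Read 'e': matches stack top 'e' => pop. Stack: baebc
Final stack: "baebc" (length 5)

5


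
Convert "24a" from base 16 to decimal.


Input: "24a" in base 16
Positional expansion:
  Digit '2' (value 2) x 16^2 = 512
  Digit '4' (value 4) x 16^1 = 64
  Digit 'a' (value 10) x 16^0 = 10
Sum = 586

586


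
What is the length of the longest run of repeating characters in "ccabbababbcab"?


Input: "ccabbababbcab"
Scanning for longest run:
  Position 1 ('c'): continues run of 'c', length=2
  Position 2 ('a'): new char, reset run to 1
  Position 3 ('b'): new char, reset run to 1
  Position 4 ('b'): continues run of 'b', length=2
  Position 5 ('a'): new char, reset run to 1
  Position 6 ('b'): new char, reset run to 1
  Position 7 ('a'): new char, reset run to 1
  Position 8 ('b'): new char, reset run to 1
  Position 9 ('b'): continues run of 'b', length=2
  Position 10 ('c'): new char, reset run to 1
  Position 11 ('a'): new char, reset run to 1
  Position 12 ('b'): new char, reset run to 1
Longest run: 'c' with length 2

2


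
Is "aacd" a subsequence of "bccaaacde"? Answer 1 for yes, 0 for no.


Check if "aacd" is a subsequence of "bccaaacde"
Greedy scan:
  Position 0 ('b'): no match needed
  Position 1 ('c'): no match needed
  Position 2 ('c'): no match needed
  Position 3 ('a'): matches sub[0] = 'a'
  Position 4 ('a'): matches sub[1] = 'a'
  Position 5 ('a'): no match needed
  Position 6 ('c'): matches sub[2] = 'c'
  Position 7 ('d'): matches sub[3] = 'd'
  Position 8 ('e'): no match needed
All 4 characters matched => is a subsequence

1
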